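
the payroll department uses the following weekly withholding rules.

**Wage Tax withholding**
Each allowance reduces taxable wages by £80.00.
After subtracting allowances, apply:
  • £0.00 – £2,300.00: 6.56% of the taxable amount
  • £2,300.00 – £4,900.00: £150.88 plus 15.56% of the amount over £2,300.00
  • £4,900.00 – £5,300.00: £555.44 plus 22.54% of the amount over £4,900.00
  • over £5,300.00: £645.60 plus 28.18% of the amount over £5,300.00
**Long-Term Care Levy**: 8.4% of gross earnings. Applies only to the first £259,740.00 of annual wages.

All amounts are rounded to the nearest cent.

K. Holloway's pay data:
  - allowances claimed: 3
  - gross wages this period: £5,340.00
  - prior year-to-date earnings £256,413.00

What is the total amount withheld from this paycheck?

Wage Tax: taxable = £5,340.00 − 3×£80.00 = £5,100.00
  £555.44 + 22.54% × (£5,100.00 − £4,900.00) = £555.44 + 22.54% × £200.00 = £600.52
Long-Term Care Levy: cap £259,740.00 − YTD £256,413.00 = £3,327.00 subject; 8.4% × £3,327.00 = £279.47
Total: £600.52 + £279.47 = £879.99

£879.99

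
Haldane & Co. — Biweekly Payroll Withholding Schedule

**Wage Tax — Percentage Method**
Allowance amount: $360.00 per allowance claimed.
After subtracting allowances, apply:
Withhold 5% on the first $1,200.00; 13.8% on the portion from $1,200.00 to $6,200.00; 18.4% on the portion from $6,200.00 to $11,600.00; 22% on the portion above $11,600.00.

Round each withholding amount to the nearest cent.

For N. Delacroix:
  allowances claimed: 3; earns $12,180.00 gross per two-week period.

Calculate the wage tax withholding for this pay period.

$1,651.60

Wage Tax: taxable = $12,180.00 − 3×$360.00 = $11,100.00
  $750.00 + 18.4% × ($11,100.00 − $6,200.00) = $750.00 + 18.4% × $4,900.00 = $1,651.60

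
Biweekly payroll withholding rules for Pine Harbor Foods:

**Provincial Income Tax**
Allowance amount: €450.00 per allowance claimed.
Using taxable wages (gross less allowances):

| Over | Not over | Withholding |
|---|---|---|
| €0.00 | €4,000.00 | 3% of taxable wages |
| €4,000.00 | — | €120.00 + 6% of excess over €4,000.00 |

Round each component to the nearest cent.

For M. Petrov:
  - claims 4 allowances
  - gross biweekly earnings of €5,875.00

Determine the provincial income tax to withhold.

€124.50

Provincial Income Tax: taxable = €5,875.00 − 4×€450.00 = €4,075.00
  €120.00 + 6% × (€4,075.00 − €4,000.00) = €120.00 + 6% × €75.00 = €124.50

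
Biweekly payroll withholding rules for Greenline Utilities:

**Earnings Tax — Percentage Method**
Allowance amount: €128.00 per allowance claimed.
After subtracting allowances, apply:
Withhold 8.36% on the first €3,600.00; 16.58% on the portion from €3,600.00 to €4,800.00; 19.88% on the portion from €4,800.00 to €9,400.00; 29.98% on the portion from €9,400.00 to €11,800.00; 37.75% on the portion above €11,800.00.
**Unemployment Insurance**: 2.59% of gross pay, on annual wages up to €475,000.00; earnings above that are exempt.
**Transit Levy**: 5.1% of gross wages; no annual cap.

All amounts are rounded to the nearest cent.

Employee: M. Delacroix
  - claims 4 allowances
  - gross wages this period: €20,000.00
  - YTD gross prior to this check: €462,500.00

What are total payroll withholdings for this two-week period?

€6,379.89

Earnings Tax: taxable = €20,000.00 − 4×€128.00 = €19,488.00
  €2,133.92 + 37.75% × (€19,488.00 − €11,800.00) = €2,133.92 + 37.75% × €7,688.00 = €5,036.14
Unemployment Insurance: cap €475,000.00 − YTD €462,500.00 = €12,500.00 subject; 2.59% × €12,500.00 = €323.75
Transit Levy: 5.1% × €20,000.00 = €1,020.00
Total: €5,036.14 + €323.75 + €1,020.00 = €6,379.89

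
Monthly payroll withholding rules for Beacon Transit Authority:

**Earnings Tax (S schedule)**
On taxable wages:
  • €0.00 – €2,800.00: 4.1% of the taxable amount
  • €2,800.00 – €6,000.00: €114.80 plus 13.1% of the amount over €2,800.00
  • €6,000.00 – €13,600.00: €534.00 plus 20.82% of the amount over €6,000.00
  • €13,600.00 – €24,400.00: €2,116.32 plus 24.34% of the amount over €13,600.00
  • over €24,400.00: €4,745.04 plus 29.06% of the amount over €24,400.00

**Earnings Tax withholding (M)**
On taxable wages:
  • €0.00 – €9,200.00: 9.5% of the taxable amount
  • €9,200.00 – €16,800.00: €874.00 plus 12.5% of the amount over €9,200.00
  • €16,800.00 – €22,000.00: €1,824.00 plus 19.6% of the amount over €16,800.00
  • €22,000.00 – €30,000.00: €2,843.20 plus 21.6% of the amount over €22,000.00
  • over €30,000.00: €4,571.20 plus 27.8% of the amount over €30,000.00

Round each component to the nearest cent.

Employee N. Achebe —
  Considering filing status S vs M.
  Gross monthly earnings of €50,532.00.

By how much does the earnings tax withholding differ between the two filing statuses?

Earnings Tax (S): taxable = €50,532.00
  €4,745.04 + 29.06% × (€50,532.00 − €24,400.00) = €4,745.04 + 29.06% × €26,132.00 = €12,339.00
Earnings Tax (M): taxable = €50,532.00
  €4,571.20 + 27.8% × (€50,532.00 − €30,000.00) = €4,571.20 + 27.8% × €20,532.00 = €10,279.10
Difference: |€12,339.00 − €10,279.10| = €2,059.90 (higher under S)

€2,059.90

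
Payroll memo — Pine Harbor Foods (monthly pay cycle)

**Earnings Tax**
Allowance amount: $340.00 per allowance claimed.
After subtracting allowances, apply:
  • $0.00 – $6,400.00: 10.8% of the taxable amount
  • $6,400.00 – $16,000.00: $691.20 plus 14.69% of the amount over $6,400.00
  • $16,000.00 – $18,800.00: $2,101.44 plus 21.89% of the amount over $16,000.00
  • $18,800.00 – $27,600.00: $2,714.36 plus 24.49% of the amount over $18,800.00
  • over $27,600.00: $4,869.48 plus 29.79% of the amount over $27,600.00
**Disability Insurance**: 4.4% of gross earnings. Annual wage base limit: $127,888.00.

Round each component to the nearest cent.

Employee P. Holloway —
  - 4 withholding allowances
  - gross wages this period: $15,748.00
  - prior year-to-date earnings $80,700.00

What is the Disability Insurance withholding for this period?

Disability Insurance: 4.4% × $15,748.00 = $692.91

$692.91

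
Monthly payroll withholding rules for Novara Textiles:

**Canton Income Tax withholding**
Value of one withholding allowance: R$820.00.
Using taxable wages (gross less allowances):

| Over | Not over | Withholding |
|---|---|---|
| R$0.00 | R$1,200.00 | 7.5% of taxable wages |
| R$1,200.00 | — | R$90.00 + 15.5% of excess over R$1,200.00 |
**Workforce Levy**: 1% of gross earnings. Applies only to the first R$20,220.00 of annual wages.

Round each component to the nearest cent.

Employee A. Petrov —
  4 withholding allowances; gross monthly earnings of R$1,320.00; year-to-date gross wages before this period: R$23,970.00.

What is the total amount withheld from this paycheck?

R$0.00

Canton Income Tax: taxable = R$1,320.00 − 4×R$820.00 = R$-1,960.00
  Taxable ≤ 0 → R$0.00
Workforce Levy: YTD R$23,970.00 ≥ cap R$20,220.00 → R$0.00
Total: R$0.00 + R$0.00 = R$0.00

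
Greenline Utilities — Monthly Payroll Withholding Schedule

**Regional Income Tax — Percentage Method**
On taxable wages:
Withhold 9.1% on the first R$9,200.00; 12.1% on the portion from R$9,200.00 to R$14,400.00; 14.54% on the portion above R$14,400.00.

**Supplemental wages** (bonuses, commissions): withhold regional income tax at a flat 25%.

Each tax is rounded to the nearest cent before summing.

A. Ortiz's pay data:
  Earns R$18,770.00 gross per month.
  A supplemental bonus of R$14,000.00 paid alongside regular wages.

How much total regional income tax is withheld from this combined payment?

R$5,601.80

Regional Income Tax: taxable = R$18,770.00
  R$1,466.40 + 14.54% × (R$18,770.00 − R$14,400.00) = R$1,466.40 + 14.54% × R$4,370.00 = R$2,101.80
Supplemental (25% flat on bonus): 25% × R$14,000.00 = R$3,500.00
Total regional income tax: R$2,101.80 + R$3,500.00 = R$5,601.80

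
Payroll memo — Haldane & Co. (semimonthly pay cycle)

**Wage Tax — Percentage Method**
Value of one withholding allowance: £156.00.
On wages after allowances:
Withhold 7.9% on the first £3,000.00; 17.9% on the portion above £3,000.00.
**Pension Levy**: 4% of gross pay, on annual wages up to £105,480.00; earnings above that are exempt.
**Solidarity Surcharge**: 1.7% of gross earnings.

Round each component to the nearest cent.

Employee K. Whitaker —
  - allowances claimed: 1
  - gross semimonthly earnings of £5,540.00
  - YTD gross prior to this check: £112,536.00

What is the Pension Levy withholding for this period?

£0.00

Pension Levy: YTD £112,536.00 ≥ cap £105,480.00 → £0.00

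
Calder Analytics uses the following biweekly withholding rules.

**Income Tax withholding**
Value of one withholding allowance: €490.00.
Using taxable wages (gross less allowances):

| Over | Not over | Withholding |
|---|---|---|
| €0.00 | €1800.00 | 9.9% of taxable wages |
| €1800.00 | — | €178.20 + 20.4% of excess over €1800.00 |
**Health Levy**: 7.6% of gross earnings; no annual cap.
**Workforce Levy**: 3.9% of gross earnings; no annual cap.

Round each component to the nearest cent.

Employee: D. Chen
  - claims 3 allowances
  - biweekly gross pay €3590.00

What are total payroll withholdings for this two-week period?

€656.33

Income Tax: taxable = €3590.00 − 3×€490.00 = €2120.00
  €178.20 + 20.4% × (€2120.00 − €1800.00) = €178.20 + 20.4% × €320.00 = €243.48
Health Levy: 7.6% × €3590.00 = €272.84
Workforce Levy: 3.9% × €3590.00 = €140.01
Total: €243.48 + €272.84 + €140.01 = €656.33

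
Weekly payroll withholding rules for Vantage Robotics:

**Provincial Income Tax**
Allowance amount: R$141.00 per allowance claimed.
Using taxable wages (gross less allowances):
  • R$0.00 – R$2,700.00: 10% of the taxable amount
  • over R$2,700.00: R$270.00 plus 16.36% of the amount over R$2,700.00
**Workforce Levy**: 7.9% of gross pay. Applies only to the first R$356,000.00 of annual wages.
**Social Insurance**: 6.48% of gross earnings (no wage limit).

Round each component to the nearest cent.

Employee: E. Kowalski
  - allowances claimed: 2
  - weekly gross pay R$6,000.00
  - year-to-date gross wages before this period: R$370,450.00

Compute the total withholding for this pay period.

Provincial Income Tax: taxable = R$6,000.00 − 2×R$141.00 = R$5,718.00
  R$270.00 + 16.36% × (R$5,718.00 − R$2,700.00) = R$270.00 + 16.36% × R$3,018.00 = R$763.74
Workforce Levy: YTD R$370,450.00 ≥ cap R$356,000.00 → R$0.00
Social Insurance: 6.48% × R$6,000.00 = R$388.80
Total: R$763.74 + R$0.00 + R$388.80 = R$1,152.54

R$1,152.54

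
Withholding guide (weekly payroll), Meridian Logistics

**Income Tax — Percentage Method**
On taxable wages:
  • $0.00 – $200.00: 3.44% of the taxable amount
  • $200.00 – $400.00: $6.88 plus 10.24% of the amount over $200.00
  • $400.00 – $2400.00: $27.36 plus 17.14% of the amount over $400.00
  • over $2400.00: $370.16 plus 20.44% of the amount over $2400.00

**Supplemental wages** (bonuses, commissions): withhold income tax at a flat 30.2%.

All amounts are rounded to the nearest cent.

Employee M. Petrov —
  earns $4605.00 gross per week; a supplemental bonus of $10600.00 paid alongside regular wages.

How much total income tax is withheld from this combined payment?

Income Tax: taxable = $4605.00
  $370.16 + 20.44% × ($4605.00 − $2400.00) = $370.16 + 20.44% × $2205.00 = $820.86
Supplemental (30.2% flat on bonus): 30.2% × $10600.00 = $3201.20
Total income tax: $820.86 + $3201.20 = $4022.06

$4022.06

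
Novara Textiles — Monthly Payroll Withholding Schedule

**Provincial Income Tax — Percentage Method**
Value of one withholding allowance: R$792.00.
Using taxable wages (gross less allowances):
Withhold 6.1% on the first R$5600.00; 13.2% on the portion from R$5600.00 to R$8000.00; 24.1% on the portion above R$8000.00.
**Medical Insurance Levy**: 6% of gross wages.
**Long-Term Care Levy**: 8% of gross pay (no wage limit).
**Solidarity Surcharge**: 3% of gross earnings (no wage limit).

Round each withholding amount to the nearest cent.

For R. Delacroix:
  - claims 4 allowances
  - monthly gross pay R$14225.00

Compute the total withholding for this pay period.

R$3813.39

Provincial Income Tax: taxable = R$14225.00 − 4×R$792.00 = R$11057.00
  R$658.40 + 24.1% × (R$11057.00 − R$8000.00) = R$658.40 + 24.1% × R$3057.00 = R$1395.14
Medical Insurance Levy: 6% × R$14225.00 = R$853.50
Long-Term Care Levy: 8% × R$14225.00 = R$1138.00
Solidarity Surcharge: 3% × R$14225.00 = R$426.75
Total: R$1395.14 + R$853.50 + R$1138.00 + R$426.75 = R$3813.39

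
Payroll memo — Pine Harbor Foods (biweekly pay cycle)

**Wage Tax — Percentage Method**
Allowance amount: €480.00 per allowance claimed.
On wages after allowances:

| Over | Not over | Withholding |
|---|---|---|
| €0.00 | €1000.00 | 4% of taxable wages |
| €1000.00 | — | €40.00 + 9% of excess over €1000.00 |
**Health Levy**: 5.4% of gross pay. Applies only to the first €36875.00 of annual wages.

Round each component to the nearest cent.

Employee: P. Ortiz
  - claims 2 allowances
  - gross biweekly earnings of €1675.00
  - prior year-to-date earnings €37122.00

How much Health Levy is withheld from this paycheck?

€0.00

Health Levy: YTD €37122.00 ≥ cap €36875.00 → €0.00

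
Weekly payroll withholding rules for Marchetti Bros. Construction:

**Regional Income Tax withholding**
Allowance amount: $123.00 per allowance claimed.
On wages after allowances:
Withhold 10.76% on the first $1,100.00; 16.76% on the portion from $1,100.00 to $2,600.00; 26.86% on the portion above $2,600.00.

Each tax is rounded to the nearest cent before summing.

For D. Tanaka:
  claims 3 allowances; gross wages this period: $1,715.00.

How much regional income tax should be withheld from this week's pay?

$159.59

Regional Income Tax: taxable = $1,715.00 − 3×$123.00 = $1,346.00
  $118.36 + 16.76% × ($1,346.00 − $1,100.00) = $118.36 + 16.76% × $246.00 = $159.59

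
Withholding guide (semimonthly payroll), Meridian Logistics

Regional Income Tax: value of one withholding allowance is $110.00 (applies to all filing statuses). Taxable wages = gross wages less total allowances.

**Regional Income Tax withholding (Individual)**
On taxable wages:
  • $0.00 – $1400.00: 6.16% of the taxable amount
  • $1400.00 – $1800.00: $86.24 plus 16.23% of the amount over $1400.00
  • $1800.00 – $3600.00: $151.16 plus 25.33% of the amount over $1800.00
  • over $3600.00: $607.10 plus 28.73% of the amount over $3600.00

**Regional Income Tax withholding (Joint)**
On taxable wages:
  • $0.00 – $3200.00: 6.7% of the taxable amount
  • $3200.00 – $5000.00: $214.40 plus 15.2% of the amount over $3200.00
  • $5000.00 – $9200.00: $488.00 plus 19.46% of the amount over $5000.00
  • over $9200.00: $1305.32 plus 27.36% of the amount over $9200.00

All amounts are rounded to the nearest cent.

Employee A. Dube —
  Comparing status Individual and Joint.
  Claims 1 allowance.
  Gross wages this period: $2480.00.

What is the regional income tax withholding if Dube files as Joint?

Regional Income Tax (Joint): taxable = $2480.00 − 1×$110.00 = $2370.00
  6.7% × $2370.00 = $158.79

$158.79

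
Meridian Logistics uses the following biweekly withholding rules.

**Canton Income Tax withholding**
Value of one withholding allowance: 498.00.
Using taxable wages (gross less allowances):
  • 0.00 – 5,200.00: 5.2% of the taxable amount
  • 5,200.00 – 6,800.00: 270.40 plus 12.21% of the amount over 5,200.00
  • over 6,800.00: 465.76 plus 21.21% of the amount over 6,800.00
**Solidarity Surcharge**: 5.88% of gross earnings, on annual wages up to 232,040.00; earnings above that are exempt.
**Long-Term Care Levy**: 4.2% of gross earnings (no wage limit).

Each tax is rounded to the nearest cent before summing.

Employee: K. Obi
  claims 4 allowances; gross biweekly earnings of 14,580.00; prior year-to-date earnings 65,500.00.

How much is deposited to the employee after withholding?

Canton Income Tax: taxable = 14,580.00 − 4×498.00 = 12,588.00
  465.76 + 21.21% × (12,588.00 − 6,800.00) = 465.76 + 21.21% × 5,788.00 = 1,693.39
Solidarity Surcharge: 5.88% × 14,580.00 = 857.30
Long-Term Care Levy: 4.2% × 14,580.00 = 612.36
Total withheld: 1,693.39 + 857.30 + 612.36 = 3,163.05
Net pay: 14,580.00 − 3,163.05 = 11,416.95

11,416.95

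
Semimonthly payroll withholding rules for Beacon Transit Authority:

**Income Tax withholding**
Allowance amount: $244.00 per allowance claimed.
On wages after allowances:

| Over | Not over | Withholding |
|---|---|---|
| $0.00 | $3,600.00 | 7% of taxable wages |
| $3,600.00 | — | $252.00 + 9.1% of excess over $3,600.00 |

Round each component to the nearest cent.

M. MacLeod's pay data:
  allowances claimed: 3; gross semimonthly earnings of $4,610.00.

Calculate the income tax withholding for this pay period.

Income Tax: taxable = $4,610.00 − 3×$244.00 = $3,878.00
  $252.00 + 9.1% × ($3,878.00 − $3,600.00) = $252.00 + 9.1% × $278.00 = $277.30

$277.30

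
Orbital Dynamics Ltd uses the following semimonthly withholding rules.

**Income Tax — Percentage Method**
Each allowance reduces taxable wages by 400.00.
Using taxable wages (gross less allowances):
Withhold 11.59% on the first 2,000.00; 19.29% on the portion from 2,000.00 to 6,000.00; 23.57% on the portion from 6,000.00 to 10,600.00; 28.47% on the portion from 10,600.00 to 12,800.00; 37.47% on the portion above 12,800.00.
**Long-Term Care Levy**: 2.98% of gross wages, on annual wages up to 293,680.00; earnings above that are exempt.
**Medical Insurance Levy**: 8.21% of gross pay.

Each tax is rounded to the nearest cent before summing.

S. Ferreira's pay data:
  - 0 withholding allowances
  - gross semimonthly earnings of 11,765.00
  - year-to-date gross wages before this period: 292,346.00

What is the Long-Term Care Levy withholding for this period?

39.75

Long-Term Care Levy: cap 293,680.00 − YTD 292,346.00 = 1,334.00 subject; 2.98% × 1,334.00 = 39.75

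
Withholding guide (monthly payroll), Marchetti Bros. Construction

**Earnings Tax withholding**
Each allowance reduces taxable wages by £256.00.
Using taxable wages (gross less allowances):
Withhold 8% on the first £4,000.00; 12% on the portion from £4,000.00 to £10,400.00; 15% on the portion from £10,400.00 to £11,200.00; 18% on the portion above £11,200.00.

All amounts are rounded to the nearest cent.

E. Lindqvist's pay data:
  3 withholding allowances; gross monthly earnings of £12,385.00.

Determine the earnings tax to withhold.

Earnings Tax: taxable = £12,385.00 − 3×£256.00 = £11,617.00
  £1,208.00 + 18% × (£11,617.00 − £11,200.00) = £1,208.00 + 18% × £417.00 = £1,283.06

£1,283.06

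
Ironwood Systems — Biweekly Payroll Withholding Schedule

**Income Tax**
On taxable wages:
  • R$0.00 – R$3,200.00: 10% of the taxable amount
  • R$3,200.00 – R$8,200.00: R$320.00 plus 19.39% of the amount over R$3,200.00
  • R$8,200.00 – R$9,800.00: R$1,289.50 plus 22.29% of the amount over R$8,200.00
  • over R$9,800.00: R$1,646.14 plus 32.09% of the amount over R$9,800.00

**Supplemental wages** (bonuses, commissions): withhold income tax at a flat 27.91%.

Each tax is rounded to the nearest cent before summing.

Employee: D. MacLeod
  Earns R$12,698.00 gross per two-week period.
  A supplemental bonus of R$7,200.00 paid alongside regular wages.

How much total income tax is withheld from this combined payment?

Income Tax: taxable = R$12,698.00
  R$1,646.14 + 32.09% × (R$12,698.00 − R$9,800.00) = R$1,646.14 + 32.09% × R$2,898.00 = R$2,576.11
Supplemental (27.91% flat on bonus): 27.91% × R$7,200.00 = R$2,009.52
Total income tax: R$2,576.11 + R$2,009.52 = R$4,585.63

R$4,585.63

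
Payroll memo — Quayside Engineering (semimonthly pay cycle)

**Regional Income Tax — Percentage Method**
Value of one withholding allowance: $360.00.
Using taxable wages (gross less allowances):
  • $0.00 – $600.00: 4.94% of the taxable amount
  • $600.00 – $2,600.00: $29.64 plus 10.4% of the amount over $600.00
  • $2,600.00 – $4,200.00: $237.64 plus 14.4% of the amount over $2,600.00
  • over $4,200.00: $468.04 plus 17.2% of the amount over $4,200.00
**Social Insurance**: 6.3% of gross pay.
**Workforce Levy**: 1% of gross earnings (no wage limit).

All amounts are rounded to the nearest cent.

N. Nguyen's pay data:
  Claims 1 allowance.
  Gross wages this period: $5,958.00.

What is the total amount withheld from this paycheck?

$1,143.43

Regional Income Tax: taxable = $5,958.00 − 1×$360.00 = $5,598.00
  $468.04 + 17.2% × ($5,598.00 − $4,200.00) = $468.04 + 17.2% × $1,398.00 = $708.50
Social Insurance: 6.3% × $5,958.00 = $375.35
Workforce Levy: 1% × $5,958.00 = $59.58
Total: $708.50 + $375.35 + $59.58 = $1,143.43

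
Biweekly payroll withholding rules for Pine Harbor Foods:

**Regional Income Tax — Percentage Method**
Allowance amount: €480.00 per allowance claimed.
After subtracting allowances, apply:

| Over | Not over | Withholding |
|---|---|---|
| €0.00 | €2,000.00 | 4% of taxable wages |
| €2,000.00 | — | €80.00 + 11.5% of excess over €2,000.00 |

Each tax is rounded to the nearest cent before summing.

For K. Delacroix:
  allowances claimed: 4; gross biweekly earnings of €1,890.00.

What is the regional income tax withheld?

€0.00

Regional Income Tax: taxable = €1,890.00 − 4×€480.00 = €-30.00
  Taxable ≤ 0 → €0.00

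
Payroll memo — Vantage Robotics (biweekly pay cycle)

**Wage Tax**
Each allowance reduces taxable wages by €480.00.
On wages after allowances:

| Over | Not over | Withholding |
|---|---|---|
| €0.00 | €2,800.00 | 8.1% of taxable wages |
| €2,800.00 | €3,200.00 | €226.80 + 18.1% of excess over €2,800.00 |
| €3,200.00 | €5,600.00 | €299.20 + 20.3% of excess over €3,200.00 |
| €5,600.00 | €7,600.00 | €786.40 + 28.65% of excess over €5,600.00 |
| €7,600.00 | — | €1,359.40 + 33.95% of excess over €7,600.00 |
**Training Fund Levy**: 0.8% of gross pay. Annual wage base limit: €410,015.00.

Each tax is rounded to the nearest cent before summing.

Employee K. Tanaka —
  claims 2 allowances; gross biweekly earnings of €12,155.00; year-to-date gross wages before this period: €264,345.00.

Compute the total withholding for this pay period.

Wage Tax: taxable = €12,155.00 − 2×€480.00 = €11,195.00
  €1,359.40 + 33.95% × (€11,195.00 − €7,600.00) = €1,359.40 + 33.95% × €3,595.00 = €2,579.90
Training Fund Levy: 0.8% × €12,155.00 = €97.24
Total: €2,579.90 + €97.24 = €2,677.14

€2,677.14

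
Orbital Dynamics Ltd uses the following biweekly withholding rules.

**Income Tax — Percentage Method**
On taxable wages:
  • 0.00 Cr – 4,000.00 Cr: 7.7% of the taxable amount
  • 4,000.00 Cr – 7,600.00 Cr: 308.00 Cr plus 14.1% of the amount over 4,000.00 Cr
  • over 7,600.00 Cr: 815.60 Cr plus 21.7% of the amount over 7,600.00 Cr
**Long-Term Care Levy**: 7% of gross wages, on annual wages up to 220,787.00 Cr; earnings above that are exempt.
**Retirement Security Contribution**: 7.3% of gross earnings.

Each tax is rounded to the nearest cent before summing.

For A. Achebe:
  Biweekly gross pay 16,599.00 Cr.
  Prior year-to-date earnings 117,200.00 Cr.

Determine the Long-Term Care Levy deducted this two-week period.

Long-Term Care Levy: 7% × 16,599.00 Cr = 1,161.93 Cr

1,161.93 Cr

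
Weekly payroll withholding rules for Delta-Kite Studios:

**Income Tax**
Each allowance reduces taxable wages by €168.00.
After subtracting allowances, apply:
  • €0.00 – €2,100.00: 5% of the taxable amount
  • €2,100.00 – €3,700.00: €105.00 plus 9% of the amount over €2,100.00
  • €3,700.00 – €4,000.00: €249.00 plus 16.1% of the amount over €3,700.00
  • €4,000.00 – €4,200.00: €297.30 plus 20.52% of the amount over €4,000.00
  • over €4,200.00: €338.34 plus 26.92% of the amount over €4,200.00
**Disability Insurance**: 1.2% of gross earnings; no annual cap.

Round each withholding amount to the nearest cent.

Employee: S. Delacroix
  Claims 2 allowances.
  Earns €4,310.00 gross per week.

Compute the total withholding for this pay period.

€344.83

Income Tax: taxable = €4,310.00 − 2×€168.00 = €3,974.00
  €249.00 + 16.1% × (€3,974.00 − €3,700.00) = €249.00 + 16.1% × €274.00 = €293.11
Disability Insurance: 1.2% × €4,310.00 = €51.72
Total: €293.11 + €51.72 = €344.83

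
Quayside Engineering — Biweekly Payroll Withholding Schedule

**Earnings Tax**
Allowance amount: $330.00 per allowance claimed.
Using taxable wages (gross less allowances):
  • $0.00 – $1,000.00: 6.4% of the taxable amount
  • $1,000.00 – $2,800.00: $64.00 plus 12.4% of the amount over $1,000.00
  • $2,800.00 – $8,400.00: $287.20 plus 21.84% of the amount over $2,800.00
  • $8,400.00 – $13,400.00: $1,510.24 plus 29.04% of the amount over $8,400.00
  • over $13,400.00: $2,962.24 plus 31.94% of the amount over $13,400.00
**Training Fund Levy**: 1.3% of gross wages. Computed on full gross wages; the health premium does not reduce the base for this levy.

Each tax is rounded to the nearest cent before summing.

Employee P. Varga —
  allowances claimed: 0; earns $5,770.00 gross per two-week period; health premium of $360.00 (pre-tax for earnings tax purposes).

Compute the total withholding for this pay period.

Earnings Tax: taxable = $5,770.00 − $360.00 = $5,410.00
  $287.20 + 21.84% × ($5,410.00 − $2,800.00) = $287.20 + 21.84% × $2,610.00 = $857.22
Training Fund Levy: 1.3% × $5,770.00 = $75.01
Total: $857.22 + $75.01 = $932.23

$932.23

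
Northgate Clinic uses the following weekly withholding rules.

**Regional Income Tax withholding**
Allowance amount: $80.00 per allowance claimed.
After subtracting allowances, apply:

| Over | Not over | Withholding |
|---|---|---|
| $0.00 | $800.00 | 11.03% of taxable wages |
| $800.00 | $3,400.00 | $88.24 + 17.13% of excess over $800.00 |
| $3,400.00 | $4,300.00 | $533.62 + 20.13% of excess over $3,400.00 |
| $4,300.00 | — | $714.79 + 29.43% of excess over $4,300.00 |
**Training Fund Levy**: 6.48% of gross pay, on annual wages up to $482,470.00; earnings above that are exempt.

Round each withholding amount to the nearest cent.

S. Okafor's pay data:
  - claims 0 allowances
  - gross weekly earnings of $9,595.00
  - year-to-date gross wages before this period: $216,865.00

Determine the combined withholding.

$2,894.87

Regional Income Tax: taxable = $9,595.00
  $714.79 + 29.43% × ($9,595.00 − $4,300.00) = $714.79 + 29.43% × $5,295.00 = $2,273.11
Training Fund Levy: 6.48% × $9,595.00 = $621.76
Total: $2,273.11 + $621.76 = $2,894.87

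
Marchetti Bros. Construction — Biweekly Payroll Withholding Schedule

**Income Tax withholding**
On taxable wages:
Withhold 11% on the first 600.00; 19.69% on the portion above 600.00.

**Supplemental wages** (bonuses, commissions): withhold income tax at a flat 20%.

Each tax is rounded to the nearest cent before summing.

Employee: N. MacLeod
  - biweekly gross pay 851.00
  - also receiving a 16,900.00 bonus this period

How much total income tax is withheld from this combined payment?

3,495.42

Income Tax: taxable = 851.00
  66.00 + 19.69% × (851.00 − 600.00) = 66.00 + 19.69% × 251.00 = 115.42
Supplemental (20% flat on bonus): 20% × 16,900.00 = 3,380.00
Total income tax: 115.42 + 3,380.00 = 3,495.42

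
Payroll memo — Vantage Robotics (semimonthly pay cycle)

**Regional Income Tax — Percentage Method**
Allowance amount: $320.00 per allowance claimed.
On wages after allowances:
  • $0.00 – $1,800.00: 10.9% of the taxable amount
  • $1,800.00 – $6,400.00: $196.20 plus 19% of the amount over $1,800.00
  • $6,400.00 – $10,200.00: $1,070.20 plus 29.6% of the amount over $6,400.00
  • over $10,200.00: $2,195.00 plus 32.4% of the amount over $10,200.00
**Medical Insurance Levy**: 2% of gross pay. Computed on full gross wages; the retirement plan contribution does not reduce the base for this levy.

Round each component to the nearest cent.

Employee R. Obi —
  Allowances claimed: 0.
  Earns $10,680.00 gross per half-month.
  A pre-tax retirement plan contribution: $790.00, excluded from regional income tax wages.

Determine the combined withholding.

$2,316.84

Regional Income Tax: taxable = $10,680.00 − $790.00 = $9,890.00
  $1,070.20 + 29.6% × ($9,890.00 − $6,400.00) = $1,070.20 + 29.6% × $3,490.00 = $2,103.24
Medical Insurance Levy: 2% × $10,680.00 = $213.60
Total: $2,103.24 + $213.60 = $2,316.84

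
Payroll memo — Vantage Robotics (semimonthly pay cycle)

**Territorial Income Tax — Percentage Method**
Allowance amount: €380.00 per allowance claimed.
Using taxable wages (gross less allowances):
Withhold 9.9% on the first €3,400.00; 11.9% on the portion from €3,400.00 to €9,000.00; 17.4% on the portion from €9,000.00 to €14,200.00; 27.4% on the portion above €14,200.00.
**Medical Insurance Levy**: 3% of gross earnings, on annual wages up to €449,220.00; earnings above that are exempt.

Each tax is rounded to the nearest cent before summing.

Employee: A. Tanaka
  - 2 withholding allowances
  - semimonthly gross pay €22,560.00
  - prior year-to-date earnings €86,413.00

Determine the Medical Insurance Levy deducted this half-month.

Medical Insurance Levy: 3% × €22,560.00 = €676.80

€676.80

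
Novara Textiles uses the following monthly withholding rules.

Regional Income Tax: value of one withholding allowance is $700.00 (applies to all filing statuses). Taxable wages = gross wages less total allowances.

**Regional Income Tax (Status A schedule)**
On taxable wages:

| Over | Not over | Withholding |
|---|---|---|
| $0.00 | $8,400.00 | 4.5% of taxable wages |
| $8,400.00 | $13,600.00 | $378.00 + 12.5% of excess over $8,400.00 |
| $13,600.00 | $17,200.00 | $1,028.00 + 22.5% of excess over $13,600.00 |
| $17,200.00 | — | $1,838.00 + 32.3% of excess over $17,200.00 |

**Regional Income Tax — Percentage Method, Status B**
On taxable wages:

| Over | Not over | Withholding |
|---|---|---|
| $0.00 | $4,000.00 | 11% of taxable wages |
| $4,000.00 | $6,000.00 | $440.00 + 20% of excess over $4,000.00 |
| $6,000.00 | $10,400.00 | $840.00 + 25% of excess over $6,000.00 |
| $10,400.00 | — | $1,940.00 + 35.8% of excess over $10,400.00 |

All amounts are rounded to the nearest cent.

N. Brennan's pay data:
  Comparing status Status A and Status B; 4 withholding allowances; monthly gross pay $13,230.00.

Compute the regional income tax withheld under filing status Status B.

Regional Income Tax (Status B): taxable = $13,230.00 − 4×$700.00 = $10,430.00
  $1,940.00 + 35.8% × ($10,430.00 − $10,400.00) = $1,940.00 + 35.8% × $30.00 = $1,950.74

$1,950.74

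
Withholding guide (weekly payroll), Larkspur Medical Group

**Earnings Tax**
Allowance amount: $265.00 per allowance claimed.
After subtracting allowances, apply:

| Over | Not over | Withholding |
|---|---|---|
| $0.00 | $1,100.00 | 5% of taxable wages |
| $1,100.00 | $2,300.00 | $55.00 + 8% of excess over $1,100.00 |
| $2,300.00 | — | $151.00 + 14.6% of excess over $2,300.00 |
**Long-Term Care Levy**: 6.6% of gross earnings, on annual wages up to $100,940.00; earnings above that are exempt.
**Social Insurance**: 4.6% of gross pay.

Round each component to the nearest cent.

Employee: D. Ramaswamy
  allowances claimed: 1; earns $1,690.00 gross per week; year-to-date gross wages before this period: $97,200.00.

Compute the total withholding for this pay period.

Earnings Tax: taxable = $1,690.00 − 1×$265.00 = $1,425.00
  $55.00 + 8% × ($1,425.00 − $1,100.00) = $55.00 + 8% × $325.00 = $81.00
Long-Term Care Levy: 6.6% × $1,690.00 = $111.54
Social Insurance: 4.6% × $1,690.00 = $77.74
Total: $81.00 + $111.54 + $77.74 = $270.28

$270.28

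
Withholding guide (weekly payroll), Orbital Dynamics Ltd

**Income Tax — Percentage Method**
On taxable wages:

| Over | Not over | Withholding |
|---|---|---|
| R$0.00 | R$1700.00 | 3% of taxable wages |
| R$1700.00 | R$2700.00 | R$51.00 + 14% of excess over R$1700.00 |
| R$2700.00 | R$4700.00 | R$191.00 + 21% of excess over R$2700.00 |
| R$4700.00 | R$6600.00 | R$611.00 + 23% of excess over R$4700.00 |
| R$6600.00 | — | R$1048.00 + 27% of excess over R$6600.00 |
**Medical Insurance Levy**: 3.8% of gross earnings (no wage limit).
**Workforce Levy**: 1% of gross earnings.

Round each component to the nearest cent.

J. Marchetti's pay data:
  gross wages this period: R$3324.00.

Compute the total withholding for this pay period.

R$481.59

Income Tax: taxable = R$3324.00
  R$191.00 + 21% × (R$3324.00 − R$2700.00) = R$191.00 + 21% × R$624.00 = R$322.04
Medical Insurance Levy: 3.8% × R$3324.00 = R$126.31
Workforce Levy: 1% × R$3324.00 = R$33.24
Total: R$322.04 + R$126.31 + R$33.24 = R$481.59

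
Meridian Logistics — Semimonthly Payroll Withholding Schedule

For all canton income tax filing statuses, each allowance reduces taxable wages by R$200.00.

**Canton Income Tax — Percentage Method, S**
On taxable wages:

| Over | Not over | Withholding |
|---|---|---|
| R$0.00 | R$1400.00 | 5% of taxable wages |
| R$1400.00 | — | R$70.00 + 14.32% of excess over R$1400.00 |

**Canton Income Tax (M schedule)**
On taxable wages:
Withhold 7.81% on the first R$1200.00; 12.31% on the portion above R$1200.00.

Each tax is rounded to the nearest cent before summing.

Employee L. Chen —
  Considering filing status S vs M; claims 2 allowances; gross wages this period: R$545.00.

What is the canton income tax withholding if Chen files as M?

R$11.32

Canton Income Tax (M): taxable = R$545.00 − 2×R$200.00 = R$145.00
  7.81% × R$145.00 = R$11.32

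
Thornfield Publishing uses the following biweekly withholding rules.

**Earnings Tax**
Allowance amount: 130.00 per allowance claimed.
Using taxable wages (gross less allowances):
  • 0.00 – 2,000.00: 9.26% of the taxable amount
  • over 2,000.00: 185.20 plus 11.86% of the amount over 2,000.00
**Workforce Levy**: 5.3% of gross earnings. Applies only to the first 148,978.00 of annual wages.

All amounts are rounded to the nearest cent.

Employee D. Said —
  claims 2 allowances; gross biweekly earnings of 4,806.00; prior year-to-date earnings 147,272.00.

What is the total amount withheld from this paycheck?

577.58

Earnings Tax: taxable = 4,806.00 − 2×130.00 = 4,546.00
  185.20 + 11.86% × (4,546.00 − 2,000.00) = 185.20 + 11.86% × 2,546.00 = 487.16
Workforce Levy: cap 148,978.00 − YTD 147,272.00 = 1,706.00 subject; 5.3% × 1,706.00 = 90.42
Total: 487.16 + 90.42 = 577.58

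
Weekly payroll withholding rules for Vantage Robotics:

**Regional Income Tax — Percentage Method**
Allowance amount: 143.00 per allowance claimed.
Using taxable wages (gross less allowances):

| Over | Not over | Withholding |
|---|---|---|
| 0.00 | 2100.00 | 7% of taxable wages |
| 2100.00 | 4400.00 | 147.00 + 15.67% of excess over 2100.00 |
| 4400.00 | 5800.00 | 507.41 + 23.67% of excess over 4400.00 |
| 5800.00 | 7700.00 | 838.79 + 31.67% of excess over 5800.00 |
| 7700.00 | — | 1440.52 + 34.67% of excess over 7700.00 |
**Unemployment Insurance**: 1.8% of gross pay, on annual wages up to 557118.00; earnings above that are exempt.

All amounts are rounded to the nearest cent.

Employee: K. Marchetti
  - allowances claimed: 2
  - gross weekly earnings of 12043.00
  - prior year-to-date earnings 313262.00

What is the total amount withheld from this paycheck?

Regional Income Tax: taxable = 12043.00 − 2×143.00 = 11757.00
  1440.52 + 34.67% × (11757.00 − 7700.00) = 1440.52 + 34.67% × 4057.00 = 2847.08
Unemployment Insurance: 1.8% × 12043.00 = 216.77
Total: 2847.08 + 216.77 = 3063.85

3063.85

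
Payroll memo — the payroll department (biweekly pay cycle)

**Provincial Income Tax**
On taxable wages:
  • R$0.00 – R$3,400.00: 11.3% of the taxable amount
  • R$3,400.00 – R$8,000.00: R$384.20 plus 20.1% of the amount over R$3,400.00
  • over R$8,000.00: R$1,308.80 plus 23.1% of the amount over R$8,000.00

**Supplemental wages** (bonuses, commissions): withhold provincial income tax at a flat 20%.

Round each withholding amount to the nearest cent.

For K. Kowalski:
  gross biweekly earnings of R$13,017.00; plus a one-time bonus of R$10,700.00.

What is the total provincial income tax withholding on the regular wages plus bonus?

Provincial Income Tax: taxable = R$13,017.00
  R$1,308.80 + 23.1% × (R$13,017.00 − R$8,000.00) = R$1,308.80 + 23.1% × R$5,017.00 = R$2,467.73
Supplemental (20% flat on bonus): 20% × R$10,700.00 = R$2,140.00
Total provincial income tax: R$2,467.73 + R$2,140.00 = R$4,607.73

R$4,607.73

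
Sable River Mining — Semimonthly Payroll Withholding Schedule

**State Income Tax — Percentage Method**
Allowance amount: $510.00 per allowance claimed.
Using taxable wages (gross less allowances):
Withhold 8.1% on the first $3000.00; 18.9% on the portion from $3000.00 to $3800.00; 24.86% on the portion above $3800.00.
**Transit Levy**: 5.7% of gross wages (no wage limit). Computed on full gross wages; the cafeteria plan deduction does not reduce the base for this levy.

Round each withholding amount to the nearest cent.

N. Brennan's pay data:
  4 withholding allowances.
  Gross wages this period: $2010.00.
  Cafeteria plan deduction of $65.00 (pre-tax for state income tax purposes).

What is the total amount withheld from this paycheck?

State Income Tax: taxable = $2010.00 − $65.00 − 4×$510.00 = $-95.00
  Taxable ≤ 0 → $0.00
Transit Levy: 5.7% × $2010.00 = $114.57
Total: $0.00 + $114.57 = $114.57

$114.57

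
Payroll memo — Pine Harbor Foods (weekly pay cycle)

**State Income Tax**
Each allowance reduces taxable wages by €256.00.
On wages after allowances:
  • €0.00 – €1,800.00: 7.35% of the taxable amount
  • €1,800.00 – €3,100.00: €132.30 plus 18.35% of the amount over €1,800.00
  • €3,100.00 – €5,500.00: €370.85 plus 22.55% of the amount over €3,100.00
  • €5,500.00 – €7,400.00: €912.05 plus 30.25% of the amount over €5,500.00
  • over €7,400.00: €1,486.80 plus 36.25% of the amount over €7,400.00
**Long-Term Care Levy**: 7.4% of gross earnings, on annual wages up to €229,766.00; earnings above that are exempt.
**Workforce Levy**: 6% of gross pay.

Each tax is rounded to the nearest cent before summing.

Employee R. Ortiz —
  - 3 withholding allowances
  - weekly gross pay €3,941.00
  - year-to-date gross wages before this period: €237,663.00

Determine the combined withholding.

€623.77

State Income Tax: taxable = €3,941.00 − 3×€256.00 = €3,173.00
  €370.85 + 22.55% × (€3,173.00 − €3,100.00) = €370.85 + 22.55% × €73.00 = €387.31
Long-Term Care Levy: YTD €237,663.00 ≥ cap €229,766.00 → €0.00
Workforce Levy: 6% × €3,941.00 = €236.46
Total: €387.31 + €0.00 + €236.46 = €623.77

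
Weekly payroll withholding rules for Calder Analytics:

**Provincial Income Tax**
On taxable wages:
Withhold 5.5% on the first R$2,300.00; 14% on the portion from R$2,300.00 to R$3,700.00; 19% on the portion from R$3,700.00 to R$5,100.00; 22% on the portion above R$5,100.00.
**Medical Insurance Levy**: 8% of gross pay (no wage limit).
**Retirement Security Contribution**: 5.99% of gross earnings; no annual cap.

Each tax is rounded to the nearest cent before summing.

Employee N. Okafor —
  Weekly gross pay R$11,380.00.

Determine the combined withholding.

R$3,562.16

Provincial Income Tax: taxable = R$11,380.00
  R$588.50 + 22% × (R$11,380.00 − R$5,100.00) = R$588.50 + 22% × R$6,280.00 = R$1,970.10
Medical Insurance Levy: 8% × R$11,380.00 = R$910.40
Retirement Security Contribution: 5.99% × R$11,380.00 = R$681.66
Total: R$1,970.10 + R$910.40 + R$681.66 = R$3,562.16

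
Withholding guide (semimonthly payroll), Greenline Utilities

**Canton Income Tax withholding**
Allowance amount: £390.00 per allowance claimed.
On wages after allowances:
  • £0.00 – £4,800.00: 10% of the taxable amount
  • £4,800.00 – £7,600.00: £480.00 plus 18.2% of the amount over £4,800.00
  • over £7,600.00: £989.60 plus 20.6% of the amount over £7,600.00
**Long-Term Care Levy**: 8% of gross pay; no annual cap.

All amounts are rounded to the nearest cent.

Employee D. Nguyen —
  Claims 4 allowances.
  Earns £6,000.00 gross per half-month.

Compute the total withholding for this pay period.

Canton Income Tax: taxable = £6,000.00 − 4×£390.00 = £4,440.00
  10% × £4,440.00 = £444.00
Long-Term Care Levy: 8% × £6,000.00 = £480.00
Total: £444.00 + £480.00 = £924.00

£924.00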